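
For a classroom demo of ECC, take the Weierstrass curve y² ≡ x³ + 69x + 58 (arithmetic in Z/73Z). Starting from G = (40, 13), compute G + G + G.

(57, 25)

Repeated addition: build up to 3G.
2G: tangent at (40, 13): λ = (3·40² + 69)/(2·13) ≡ 51/26. 26⁻¹ ≡ 59 (mod 73) since 26·59 = 1534 ≡ 1, so λ ≡ 51·59 ≡ 16.
  x = λ² - 40 - 40 = 256 - 80 ≡ 30; y = λ·(40 - 30) - 13 ≡ 1. → (30, 1)
3G: (30, 1) + (40, 13). λ = (13 - 1)/(40 - 30) ≡ 12/10 mod 73. 10⁻¹ ≡ 22 (mod 73), so λ ≡ 45.
  x = λ² - 30 - 40 = 2025 - 70 ≡ 57; y = λ·(30 - 57) - 1 ≡ 25. → (57, 25)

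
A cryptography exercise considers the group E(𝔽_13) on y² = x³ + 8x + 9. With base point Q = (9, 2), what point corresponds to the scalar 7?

(9, 2)

Double-and-add on 7 = (111)₂. Start with Q = (9, 2) for the leading 1-bit.
double: tangent at (9, 2): λ = (3·9² + 8)/(2·2) ≡ 4/4. 4⁻¹ ≡ 10 (mod 13), so λ ≡ 4·10 ≡ 1.
  x = λ² - 9 - 9 = 1 - 18 ≡ 9; y = λ·(9 - 9) - 2 ≡ 11. → (9, 11)
add Q: (9, 11) + (9, 2): same x and y₁ ≡ -y₂, so the sum is 𝒪.
double: 𝒪 + 𝒪 = 𝒪 (identity).
add Q: 𝒪 + (9, 2) = (9, 2) (identity).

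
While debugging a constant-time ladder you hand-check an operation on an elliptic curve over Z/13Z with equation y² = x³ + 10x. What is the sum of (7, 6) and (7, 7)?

The two points share x = 7 and their y-coordinates satisfy 6 + 7 ≡ 0 (mod 13), so they are inverses. Their sum is the point at infinity.

O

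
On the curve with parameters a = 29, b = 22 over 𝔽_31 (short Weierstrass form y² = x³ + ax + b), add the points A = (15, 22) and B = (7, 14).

(10, 14)

(15, 22) + (7, 14). λ = (14 - 22)/(7 - 15) ≡ 23/23 mod 31. 23⁻¹ ≡ 27 (mod 31), so λ ≡ 1.
  x = λ² - 15 - 7 = 1 - 22 ≡ 10; y = λ·(15 - 10) - 22 ≡ 14. → (10, 14)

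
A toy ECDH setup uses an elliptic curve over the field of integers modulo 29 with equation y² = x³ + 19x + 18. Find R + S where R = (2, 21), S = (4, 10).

(2, 21) + (4, 10). λ = (10 - 21)/(4 - 2) ≡ 18/2 mod 29. 2⁻¹ ≡ 15 (mod 29), so λ ≡ 9.
  x = λ² - 2 - 4 = 81 - 6 ≡ 17; y = λ·(2 - 17) - 21 ≡ 18. → (17, 18)

(17, 18)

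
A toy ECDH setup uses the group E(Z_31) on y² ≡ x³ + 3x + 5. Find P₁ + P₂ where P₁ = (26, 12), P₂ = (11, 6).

(14, 30)

(26, 12) + (11, 6). λ = (6 - 12)/(11 - 26) ≡ 25/16 mod 31. 16⁻¹ ≡ 2 (mod 31) since 16·2 = 32 ≡ 1, so λ ≡ 19.
  x = λ² - 26 - 11 = 361 - 37 ≡ 14; y = λ·(26 - 14) - 12 ≡ 30. → (14, 30)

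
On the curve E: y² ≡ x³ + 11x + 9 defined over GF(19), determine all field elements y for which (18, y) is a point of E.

x³ + 11x + 9 = 6039 ≡ 16 (mod 19).
Square roots of 16 mod 19: 4 and 15 (since 4² = 16 ≡ 16).

4, 15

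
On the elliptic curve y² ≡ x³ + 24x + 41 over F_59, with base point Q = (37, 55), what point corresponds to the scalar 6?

(43, 35)

Repeated addition: build up to 6Q.
2Q: tangent at (37, 55): λ = (3·37² + 24)/(2·55) ≡ 1/51. 51⁻¹ ≡ 22 (mod 59), so λ ≡ 1·22 ≡ 22.
  x = λ² - 37 - 37 = 484 - 74 ≡ 56; y = λ·(37 - 56) - 55 ≡ 58. → (56, 58)
3Q: (56, 58) + (37, 55). λ = (55 - 58)/(37 - 56) ≡ 56/40 mod 59. 40⁻¹ ≡ 31 (mod 59), so λ ≡ 25.
  x = λ² - 56 - 37 = 625 - 93 ≡ 1; y = λ·(56 - 1) - 58 ≡ 19. → (1, 19)
4Q: (1, 19) + (37, 55). λ = (55 - 19)/(37 - 1) ≡ 36/36 mod 59. 36⁻¹ ≡ 41 (mod 59), so λ ≡ 1.
  x = λ² - 1 - 37 = 1 - 38 ≡ 22; y = λ·(1 - 22) - 19 ≡ 19. → (22, 19)
5Q: (22, 19) + (37, 55). λ = (55 - 19)/(37 - 22) ≡ 36/15 mod 59. 15⁻¹ ≡ 4 (mod 59), so λ ≡ 26.
  x = λ² - 22 - 37 = 676 - 59 ≡ 27; y = λ·(22 - 27) - 19 ≡ 28. → (27, 28)
6Q: (27, 28) + (37, 55). λ = (55 - 28)/(37 - 27) ≡ 27/10 mod 59. 10⁻¹ ≡ 6 (mod 59) since 10·6 = 60 ≡ 1, so λ ≡ 44.
  x = λ² - 27 - 37 = 1936 - 64 ≡ 43; y = λ·(27 - 43) - 28 ≡ 35. → (43, 35)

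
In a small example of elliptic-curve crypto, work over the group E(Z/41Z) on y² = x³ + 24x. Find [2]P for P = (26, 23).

(40, 37)

tangent at (26, 23): λ = (3·26² + 24)/(2·23) ≡ 2/5. 5⁻¹ ≡ 33 (mod 41), so λ ≡ 2·33 ≡ 25.
  x = λ² - 26 - 26 = 625 - 52 ≡ 40; y = λ·(26 - 40) - 23 ≡ 37. → (40, 37)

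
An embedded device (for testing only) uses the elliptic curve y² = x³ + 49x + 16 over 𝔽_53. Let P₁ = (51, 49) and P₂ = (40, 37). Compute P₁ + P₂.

(14, 1)

(51, 49) + (40, 37). λ = (37 - 49)/(40 - 51) ≡ 41/42 mod 53. 42⁻¹ ≡ 24 (mod 53) since 42·24 = 1008 ≡ 1, so λ ≡ 30.
  x = λ² - 51 - 40 = 900 - 91 ≡ 14; y = λ·(51 - 14) - 49 ≡ 1. → (14, 1)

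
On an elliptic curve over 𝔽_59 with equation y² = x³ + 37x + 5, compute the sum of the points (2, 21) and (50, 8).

(24, 12)

(2, 21) + (50, 8). λ = (8 - 21)/(50 - 2) ≡ 46/48 mod 59. 48⁻¹ ≡ 16 (mod 59) since 48·16 = 768 ≡ 1, so λ ≡ 28.
  x = λ² - 2 - 50 = 784 - 52 ≡ 24; y = λ·(2 - 24) - 21 ≡ 12. → (24, 12)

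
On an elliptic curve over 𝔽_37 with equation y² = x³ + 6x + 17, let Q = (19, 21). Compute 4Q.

Double-and-add on 4 = (100)₂. Start with Q = (19, 21) for the leading 1-bit.
double: tangent at (19, 21): λ = (3·19² + 6)/(2·21) ≡ 16/5. 5⁻¹ ≡ 15 (mod 37) since 5·15 = 75 ≡ 1, so λ ≡ 16·15 ≡ 18.
  x = λ² - 19 - 19 = 324 - 38 ≡ 27; y = λ·(19 - 27) - 21 ≡ 20. → (27, 20)
double: tangent at (27, 20): λ = (3·27² + 6)/(2·20) ≡ 10/3. 3⁻¹ ≡ 25 (mod 37), so λ ≡ 10·25 ≡ 28.
  x = λ² - 27 - 27 = 784 - 54 ≡ 27; y = λ·(27 - 27) - 20 ≡ 17. → (27, 17)

(27, 17)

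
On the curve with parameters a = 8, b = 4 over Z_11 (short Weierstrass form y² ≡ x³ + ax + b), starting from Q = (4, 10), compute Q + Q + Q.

(6, 9)

Repeated addition: build up to 3Q.
2Q: tangent at (4, 10): λ = (3·4² + 8)/(2·10) ≡ 1/9. 9⁻¹ ≡ 5 (mod 11) since 9·5 = 45 ≡ 1, so λ ≡ 1·5 ≡ 5.
  x = λ² - 4 - 4 = 25 - 8 ≡ 6; y = λ·(4 - 6) - 10 ≡ 2. → (6, 2)
3Q: (6, 2) + (4, 10). λ = (10 - 2)/(4 - 6) ≡ 8/9 mod 11. 9⁻¹ ≡ 5 (mod 11) since 9·5 = 45 ≡ 1, so λ ≡ 7.
  x = λ² - 6 - 4 = 49 - 10 ≡ 6; y = λ·(6 - 6) - 2 ≡ 9. → (6, 9)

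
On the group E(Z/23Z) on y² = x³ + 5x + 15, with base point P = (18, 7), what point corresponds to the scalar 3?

Repeated addition: build up to 3P.
2P: tangent at (18, 7): λ = (3·18² + 5)/(2·7) ≡ 11/14. 14⁻¹ ≡ 5 (mod 23), so λ ≡ 11·5 ≡ 9.
  x = λ² - 18 - 18 = 81 - 36 ≡ 22; y = λ·(18 - 22) - 7 ≡ 3. → (22, 3)
3P: (22, 3) + (18, 7). λ = (7 - 3)/(18 - 22) ≡ 4/19 mod 23. 19⁻¹ ≡ 17 (mod 23), so λ ≡ 22.
  x = λ² - 22 - 18 = 484 - 40 ≡ 7; y = λ·(22 - 7) - 3 ≡ 5. → (7, 5)

(7, 5)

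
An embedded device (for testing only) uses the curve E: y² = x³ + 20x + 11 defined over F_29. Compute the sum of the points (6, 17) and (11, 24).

(6, 17) + (11, 24). λ = (24 - 17)/(11 - 6) ≡ 7/5 mod 29. 5⁻¹ ≡ 6 (mod 29) since 5·6 = 30 ≡ 1, so λ ≡ 13.
  x = λ² - 6 - 11 = 169 - 17 ≡ 7; y = λ·(6 - 7) - 17 ≡ 28. → (7, 28)

(7, 28)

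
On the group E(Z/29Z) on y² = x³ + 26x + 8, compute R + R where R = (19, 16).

(19, 13)

tangent at (19, 16): λ = (3·19² + 26)/(2·16) ≡ 7/3. 3⁻¹ ≡ 10 (mod 29) since 3·10 = 30 ≡ 1, so λ ≡ 7·10 ≡ 12.
  x = λ² - 19 - 19 = 144 - 38 ≡ 19; y = λ·(19 - 19) - 16 ≡ 13. → (19, 13)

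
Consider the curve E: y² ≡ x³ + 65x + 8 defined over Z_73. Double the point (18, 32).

(56, 7)

tangent at (18, 32): λ = (3·18² + 65)/(2·32) ≡ 15/64. 64⁻¹ ≡ 8 (mod 73), so λ ≡ 15·8 ≡ 47.
  x = λ² - 18 - 18 = 2209 - 36 ≡ 56; y = λ·(18 - 56) - 32 ≡ 7. → (56, 7)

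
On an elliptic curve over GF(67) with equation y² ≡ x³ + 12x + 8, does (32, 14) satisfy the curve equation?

y² = 14² ≡ 62; x³ + 12x + 8 = 33160 ≡ 62 (mod 67). 62 = 62.

yes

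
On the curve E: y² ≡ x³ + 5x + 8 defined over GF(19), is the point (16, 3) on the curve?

y² = 3² ≡ 9; x³ + 5x + 8 = 4184 ≡ 4 (mod 19). 9 ≠ 4.

no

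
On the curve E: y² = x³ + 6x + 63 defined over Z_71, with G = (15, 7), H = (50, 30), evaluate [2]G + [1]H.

(50, 41)

First 2G:
Repeated addition: build up to 2G.
2G: tangent at (15, 7): λ = (3·15² + 6)/(2·7) ≡ 42/14. 14⁻¹ ≡ 66 (mod 71) since 14·66 = 924 ≡ 1, so λ ≡ 42·66 ≡ 3.
  x = λ² - 15 - 15 = 9 - 30 ≡ 50; y = λ·(15 - 50) - 7 ≡ 30. → (50, 30)
2G = (50, 30).
Finally 2G + H:
tangent at (50, 30): λ = (3·50² + 6)/(2·30) ≡ 51/60. 60⁻¹ ≡ 58 (mod 71) since 60·58 = 3480 ≡ 1, so λ ≡ 51·58 ≡ 47.
  x = λ² - 50 - 50 = 2209 - 100 ≡ 50; y = λ·(50 - 50) - 30 ≡ 41. → (50, 41)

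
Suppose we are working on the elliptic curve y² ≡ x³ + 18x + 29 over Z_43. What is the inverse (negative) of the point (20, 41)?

-(20, 41) = (20, -41 mod 43) = (20, 2).

(20, 2)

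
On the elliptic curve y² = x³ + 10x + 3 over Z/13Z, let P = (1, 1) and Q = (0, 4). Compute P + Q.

(1, 1) + (0, 4). λ = (4 - 1)/(0 - 1) ≡ 3/12 mod 13. 12⁻¹ ≡ 12 (mod 13), so λ ≡ 10.
  x = λ² - 1 - 0 = 100 - 1 ≡ 8; y = λ·(1 - 8) - 1 ≡ 7. → (8, 7)

(8, 7)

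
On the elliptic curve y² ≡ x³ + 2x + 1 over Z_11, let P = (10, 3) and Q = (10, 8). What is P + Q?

O

The two points share x = 10 and their y-coordinates satisfy 3 + 8 ≡ 0 (mod 11), so they are inverses. Their sum is O.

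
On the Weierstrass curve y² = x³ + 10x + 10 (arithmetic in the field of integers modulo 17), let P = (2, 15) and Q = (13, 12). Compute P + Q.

(15, 4)

(2, 15) + (13, 12). λ = (12 - 15)/(13 - 2) ≡ 14/11 mod 17. 11⁻¹ ≡ 14 (mod 17) since 11·14 = 154 ≡ 1, so λ ≡ 9.
  x = λ² - 2 - 13 = 81 - 15 ≡ 15; y = λ·(2 - 15) - 15 ≡ 4. → (15, 4)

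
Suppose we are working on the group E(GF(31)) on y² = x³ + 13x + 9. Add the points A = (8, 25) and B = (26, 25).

(8, 25) + (26, 25). λ = (25 - 25)/(26 - 8) ≡ 0/18 mod 31. 18⁻¹ ≡ 19 (mod 31) since 18·19 = 342 ≡ 1, so λ ≡ 0.
  x = λ² - 8 - 26 = 0 - 34 ≡ 28; y = λ·(8 - 28) - 25 ≡ 6. → (28, 6)

(28, 6)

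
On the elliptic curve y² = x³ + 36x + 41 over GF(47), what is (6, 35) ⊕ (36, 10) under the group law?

(6, 35) + (36, 10). λ = (10 - 35)/(36 - 6) ≡ 22/30 mod 47. 30⁻¹ ≡ 11 (mod 47) since 30·11 = 330 ≡ 1, so λ ≡ 7.
  x = λ² - 6 - 36 = 49 - 42 ≡ 7; y = λ·(6 - 7) - 35 ≡ 5. → (7, 5)

(7, 5)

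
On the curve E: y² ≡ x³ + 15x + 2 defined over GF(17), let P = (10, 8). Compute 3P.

O

Repeated addition: build up to 3P.
2P: tangent at (10, 8): λ = (3·10² + 15)/(2·8) ≡ 9/16. 16⁻¹ ≡ 16 (mod 17) since 16·16 = 256 ≡ 1, so λ ≡ 9·16 ≡ 8.
  x = λ² - 10 - 10 = 64 - 20 ≡ 10; y = λ·(10 - 10) - 8 ≡ 9. → (10, 9)
3P: (10, 9) + (10, 8): same x and y₁ ≡ -y₂, so the sum is O.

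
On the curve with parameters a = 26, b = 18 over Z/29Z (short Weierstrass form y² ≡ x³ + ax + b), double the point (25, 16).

(1, 25)

tangent at (25, 16): λ = (3·25² + 26)/(2·16) ≡ 16/3. 3⁻¹ ≡ 10 (mod 29), so λ ≡ 16·10 ≡ 15.
  x = λ² - 25 - 25 = 225 - 50 ≡ 1; y = λ·(25 - 1) - 16 ≡ 25. → (1, 25)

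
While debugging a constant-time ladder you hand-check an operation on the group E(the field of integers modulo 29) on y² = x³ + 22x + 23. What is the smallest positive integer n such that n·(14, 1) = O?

8

2P: tangent at (14, 1): λ = (3·14² + 22)/(2·1) ≡ 1/2. 2⁻¹ ≡ 15 (mod 29), so λ ≡ 1·15 ≡ 15.
  x = λ² - 14 - 14 = 225 - 28 ≡ 23; y = λ·(14 - 23) - 1 ≡ 9. → (23, 9)
3P: (23, 9) + (14, 1). λ = (1 - 9)/(14 - 23) ≡ 21/20 mod 29. 20⁻¹ ≡ 16 (mod 29), so λ ≡ 17.
  x = λ² - 23 - 14 = 289 - 37 ≡ 20; y = λ·(23 - 20) - 9 ≡ 13. → (20, 13)
4P: (20, 13) + (14, 1). λ = (1 - 13)/(14 - 20) ≡ 17/23 mod 29. 23⁻¹ ≡ 24 (mod 29), so λ ≡ 2.
  x = λ² - 20 - 14 = 4 - 34 ≡ 28; y = λ·(20 - 28) - 13 ≡ 0. → (28, 0)
5P: (28, 0) + (14, 1). λ = (1 - 0)/(14 - 28) ≡ 1/15 mod 29. 15⁻¹ ≡ 2 (mod 29) since 15·2 = 30 ≡ 1, so λ ≡ 2.
  x = λ² - 28 - 14 = 4 - 42 ≡ 20; y = λ·(28 - 20) - 0 ≡ 16. → (20, 16)
6P: (20, 16) + (14, 1). λ = (1 - 16)/(14 - 20) ≡ 14/23 mod 29. 23⁻¹ ≡ 24 (mod 29) since 23·24 = 552 ≡ 1, so λ ≡ 17.
  x = λ² - 20 - 14 = 289 - 34 ≡ 23; y = λ·(20 - 23) - 16 ≡ 20. → (23, 20)
7P: (23, 20) + (14, 1). λ = (1 - 20)/(14 - 23) ≡ 10/20 mod 29. 20⁻¹ ≡ 16 (mod 29) since 20·16 = 320 ≡ 1, so λ ≡ 15.
  x = λ² - 23 - 14 = 225 - 37 ≡ 14; y = λ·(23 - 14) - 20 ≡ 28. → (14, 28)
8P: (14, 28) + (14, 1): same x and y₁ ≡ -y₂, so the sum is O.
8P = O, so the order is 8.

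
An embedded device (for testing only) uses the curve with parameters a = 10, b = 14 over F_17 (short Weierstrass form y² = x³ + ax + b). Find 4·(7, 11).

(7, 6)

Write Q = (7, 11).
Double-and-add on 4 = (100)₂. Start with Q = (7, 11) for the leading 1-bit.
double: tangent at (7, 11): λ = (3·7² + 10)/(2·11) ≡ 4/5. 5⁻¹ ≡ 7 (mod 17), so λ ≡ 4·7 ≡ 11.
  x = λ² - 7 - 7 = 121 - 14 ≡ 5; y = λ·(7 - 5) - 11 ≡ 11. → (5, 11)
double: tangent at (5, 11): λ = (3·5² + 10)/(2·11) ≡ 0/5. 5⁻¹ ≡ 7 (mod 17), so λ ≡ 0·7 ≡ 0.
  x = λ² - 5 - 5 = 0 - 10 ≡ 7; y = λ·(5 - 7) - 11 ≡ 6. → (7, 6)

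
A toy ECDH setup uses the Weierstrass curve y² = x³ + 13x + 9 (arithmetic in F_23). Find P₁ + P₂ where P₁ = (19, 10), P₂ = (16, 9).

(19, 10) + (16, 9). λ = (9 - 10)/(16 - 19) ≡ 22/20 mod 23. 20⁻¹ ≡ 15 (mod 23), so λ ≡ 8.
  x = λ² - 19 - 16 = 64 - 35 ≡ 6; y = λ·(19 - 6) - 10 ≡ 2. → (6, 2)

(6, 2)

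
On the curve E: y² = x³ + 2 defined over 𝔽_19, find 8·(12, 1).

Write Q = (12, 1).
Double-and-add on 8 = (1000)₂. Start with Q = (12, 1) for the leading 1-bit.
double: tangent at (12, 1): λ = (3·12² + 0)/(2·1) ≡ 14/2. 2⁻¹ ≡ 10 (mod 19), so λ ≡ 14·10 ≡ 7.
  x = λ² - 12 - 12 = 49 - 24 ≡ 6; y = λ·(12 - 6) - 1 ≡ 3. → (6, 3)
double: tangent at (6, 3): λ = (3·6² + 0)/(2·3) ≡ 13/6. 6⁻¹ ≡ 16 (mod 19), so λ ≡ 13·16 ≡ 18.
  x = λ² - 6 - 6 = 324 - 12 ≡ 8; y = λ·(6 - 8) - 3 ≡ 18. → (8, 18)
double: tangent at (8, 18): λ = (3·8² + 0)/(2·18) ≡ 2/17. 17⁻¹ ≡ 9 (mod 19) since 17·9 = 153 ≡ 1, so λ ≡ 2·9 ≡ 18.
  x = λ² - 8 - 8 = 324 - 16 ≡ 4; y = λ·(8 - 4) - 18 ≡ 16. → (4, 16)

(4, 16)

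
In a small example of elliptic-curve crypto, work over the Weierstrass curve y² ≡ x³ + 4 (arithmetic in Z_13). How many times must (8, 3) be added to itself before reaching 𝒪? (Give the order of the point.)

2P: tangent at (8, 3): λ = (3·8² + 0)/(2·3) ≡ 10/6. 6⁻¹ ≡ 11 (mod 13) since 6·11 = 66 ≡ 1, so λ ≡ 10·11 ≡ 6.
  x = λ² - 8 - 8 = 36 - 16 ≡ 7; y = λ·(8 - 7) - 3 ≡ 3. → (7, 3)
3P: (7, 3) + (8, 3). λ = (3 - 3)/(8 - 7) ≡ 0/1 mod 13. 1⁻¹ ≡ 1 (mod 13), so λ ≡ 0.
  x = λ² - 7 - 8 = 0 - 15 ≡ 11; y = λ·(7 - 11) - 3 ≡ 10. → (11, 10)
4P: (11, 10) + (8, 3). λ = (3 - 10)/(8 - 11) ≡ 6/10 mod 13. 10⁻¹ ≡ 4 (mod 13), so λ ≡ 11.
  x = λ² - 11 - 8 = 121 - 19 ≡ 11; y = λ·(11 - 11) - 10 ≡ 3. → (11, 3)
5P: (11, 3) + (8, 3). λ = (3 - 3)/(8 - 11) ≡ 0/10 mod 13. 10⁻¹ ≡ 4 (mod 13), so λ ≡ 0.
  x = λ² - 11 - 8 = 0 - 19 ≡ 7; y = λ·(11 - 7) - 3 ≡ 10. → (7, 10)
6P: (7, 10) + (8, 3). λ = (3 - 10)/(8 - 7) ≡ 6/1 mod 13. 1⁻¹ ≡ 1 (mod 13), so λ ≡ 6.
  x = λ² - 7 - 8 = 36 - 15 ≡ 8; y = λ·(7 - 8) - 10 ≡ 10. → (8, 10)
7P: (8, 10) + (8, 3): same x and y₁ ≡ -y₂, so the sum is 𝒪.
7P = 𝒪, so the order is 7.

7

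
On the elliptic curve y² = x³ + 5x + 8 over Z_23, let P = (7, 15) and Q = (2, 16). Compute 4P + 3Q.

First 4P:
Double-and-add on 4 = (100)₂. Start with P = (7, 15) for the leading 1-bit.
double: tangent at (7, 15): λ = (3·7² + 5)/(2·15) ≡ 14/7. 7⁻¹ ≡ 10 (mod 23), so λ ≡ 14·10 ≡ 2.
  x = λ² - 7 - 7 = 4 - 14 ≡ 13; y = λ·(7 - 13) - 15 ≡ 19. → (13, 19)
double: tangent at (13, 19): λ = (3·13² + 5)/(2·19) ≡ 6/15. 15⁻¹ ≡ 20 (mod 23) since 15·20 = 300 ≡ 1, so λ ≡ 6·20 ≡ 5.
  x = λ² - 13 - 13 = 25 - 26 ≡ 22; y = λ·(13 - 22) - 19 ≡ 5. → (22, 5)
4P = (22, 5).
Next 3Q:
Repeated addition: build up to 3Q.
2Q: tangent at (2, 16): λ = (3·2² + 5)/(2·16) ≡ 17/9. 9⁻¹ ≡ 18 (mod 23) since 9·18 = 162 ≡ 1, so λ ≡ 17·18 ≡ 7.
  x = λ² - 2 - 2 = 49 - 4 ≡ 22; y = λ·(2 - 22) - 16 ≡ 5. → (22, 5)
3Q: (22, 5) + (2, 16). λ = (16 - 5)/(2 - 22) ≡ 11/3 mod 23. 3⁻¹ ≡ 8 (mod 23), so λ ≡ 19.
  x = λ² - 22 - 2 = 361 - 24 ≡ 15; y = λ·(22 - 15) - 5 ≡ 13. → (15, 13)
3Q = (15, 13).
Finally 4P + 3Q:
(22, 5) + (15, 13). λ = (13 - 5)/(15 - 22) ≡ 8/16 mod 23. 16⁻¹ ≡ 13 (mod 23), so λ ≡ 12.
  x = λ² - 22 - 15 = 144 - 37 ≡ 15; y = λ·(22 - 15) - 5 ≡ 10. → (15, 10)

(15, 10)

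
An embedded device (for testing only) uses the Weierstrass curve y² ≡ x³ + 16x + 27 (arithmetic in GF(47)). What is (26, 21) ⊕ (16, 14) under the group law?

(21, 6)

(26, 21) + (16, 14). λ = (14 - 21)/(16 - 26) ≡ 40/37 mod 47. 37⁻¹ ≡ 14 (mod 47), so λ ≡ 43.
  x = λ² - 26 - 16 = 1849 - 42 ≡ 21; y = λ·(26 - 21) - 21 ≡ 6. → (21, 6)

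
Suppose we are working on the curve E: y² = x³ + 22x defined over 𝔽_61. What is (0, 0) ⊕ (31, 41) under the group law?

(0, 0) + (31, 41). λ = (41 - 0)/(31 - 0) ≡ 41/31 mod 61. 31⁻¹ ≡ 2 (mod 61), so λ ≡ 21.
  x = λ² - 0 - 31 = 441 - 31 ≡ 44; y = λ·(0 - 44) - 0 ≡ 52. → (44, 52)

(44, 52)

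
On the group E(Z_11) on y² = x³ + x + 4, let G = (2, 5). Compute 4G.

(9, 4)

Repeated addition: build up to 4G.
2G: tangent at (2, 5): λ = (3·2² + 1)/(2·5) ≡ 2/10. 10⁻¹ ≡ 10 (mod 11), so λ ≡ 2·10 ≡ 9.
  x = λ² - 2 - 2 = 81 - 4 ≡ 0; y = λ·(2 - 0) - 5 ≡ 2. → (0, 2)
3G: (0, 2) + (2, 5). λ = (5 - 2)/(2 - 0) ≡ 3/2 mod 11. 2⁻¹ ≡ 6 (mod 11) since 2·6 = 12 ≡ 1, so λ ≡ 7.
  x = λ² - 0 - 2 = 49 - 2 ≡ 3; y = λ·(0 - 3) - 2 ≡ 10. → (3, 10)
4G: (3, 10) + (2, 5). λ = (5 - 10)/(2 - 3) ≡ 6/10 mod 11. 10⁻¹ ≡ 10 (mod 11), so λ ≡ 5.
  x = λ² - 3 - 2 = 25 - 5 ≡ 9; y = λ·(3 - 9) - 10 ≡ 4. → (9, 4)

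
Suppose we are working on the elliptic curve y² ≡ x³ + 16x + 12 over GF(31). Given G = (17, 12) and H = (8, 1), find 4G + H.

(27, 16)

First 4G:
Repeated addition: build up to 4G.
2G: tangent at (17, 12): λ = (3·17² + 16)/(2·12) ≡ 15/24. 24⁻¹ ≡ 22 (mod 31) since 24·22 = 528 ≡ 1, so λ ≡ 15·22 ≡ 20.
  x = λ² - 17 - 17 = 400 - 34 ≡ 25; y = λ·(17 - 25) - 12 ≡ 14. → (25, 14)
3G: (25, 14) + (17, 12). λ = (12 - 14)/(17 - 25) ≡ 29/23 mod 31. 23⁻¹ ≡ 27 (mod 31), so λ ≡ 8.
  x = λ² - 25 - 17 = 64 - 42 ≡ 22; y = λ·(25 - 22) - 14 ≡ 10. → (22, 10)
4G: (22, 10) + (17, 12). λ = (12 - 10)/(17 - 22) ≡ 2/26 mod 31. 26⁻¹ ≡ 6 (mod 31) since 26·6 = 156 ≡ 1, so λ ≡ 12.
  x = λ² - 22 - 17 = 144 - 39 ≡ 12; y = λ·(22 - 12) - 10 ≡ 17. → (12, 17)
4G = (12, 17).
Finally 4G + H:
(12, 17) + (8, 1). λ = (1 - 17)/(8 - 12) ≡ 15/27 mod 31. 27⁻¹ ≡ 23 (mod 31), so λ ≡ 4.
  x = λ² - 12 - 8 = 16 - 20 ≡ 27; y = λ·(12 - 27) - 17 ≡ 16. → (27, 16)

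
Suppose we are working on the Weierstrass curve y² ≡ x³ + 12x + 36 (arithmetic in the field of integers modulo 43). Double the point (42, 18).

tangent at (42, 18): λ = (3·42² + 12)/(2·18) ≡ 15/36. 36⁻¹ ≡ 6 (mod 43), so λ ≡ 15·6 ≡ 4.
  x = λ² - 42 - 42 = 16 - 84 ≡ 18; y = λ·(42 - 18) - 18 ≡ 35. → (18, 35)

(18, 35)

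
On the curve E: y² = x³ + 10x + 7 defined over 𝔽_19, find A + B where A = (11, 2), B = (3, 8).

(11, 2) + (3, 8). λ = (8 - 2)/(3 - 11) ≡ 6/11 mod 19. 11⁻¹ ≡ 7 (mod 19) since 11·7 = 77 ≡ 1, so λ ≡ 4.
  x = λ² - 11 - 3 = 16 - 14 ≡ 2; y = λ·(11 - 2) - 2 ≡ 15. → (2, 15)

(2, 15)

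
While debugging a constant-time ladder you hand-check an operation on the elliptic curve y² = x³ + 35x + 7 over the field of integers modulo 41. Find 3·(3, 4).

(5, 15)

Write P = (3, 4).
Repeated addition: build up to 3P.
2P: tangent at (3, 4): λ = (3·3² + 35)/(2·4) ≡ 21/8. 8⁻¹ ≡ 36 (mod 41) since 8·36 = 288 ≡ 1, so λ ≡ 21·36 ≡ 18.
  x = λ² - 3 - 3 = 324 - 6 ≡ 31; y = λ·(3 - 31) - 4 ≡ 25. → (31, 25)
3P: (31, 25) + (3, 4). λ = (4 - 25)/(3 - 31) ≡ 20/13 mod 41. 13⁻¹ ≡ 19 (mod 41), so λ ≡ 11.
  x = λ² - 31 - 3 = 121 - 34 ≡ 5; y = λ·(31 - 5) - 25 ≡ 15. → (5, 15)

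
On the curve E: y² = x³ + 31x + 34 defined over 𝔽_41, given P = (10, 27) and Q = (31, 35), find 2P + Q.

O

First 2P:
Repeated addition: build up to 2P.
2P: tangent at (10, 27): λ = (3·10² + 31)/(2·27) ≡ 3/13. 13⁻¹ ≡ 19 (mod 41), so λ ≡ 3·19 ≡ 16.
  x = λ² - 10 - 10 = 256 - 20 ≡ 31; y = λ·(10 - 31) - 27 ≡ 6. → (31, 6)
2P = (31, 6).
Finally 2P + Q:
(31, 6) + (31, 35): same x and y₁ ≡ -y₂, so the sum is O.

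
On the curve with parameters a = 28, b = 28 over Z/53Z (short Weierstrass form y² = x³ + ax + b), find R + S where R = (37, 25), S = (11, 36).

(12, 48)

(37, 25) + (11, 36). λ = (36 - 25)/(11 - 37) ≡ 11/27 mod 53. 27⁻¹ ≡ 2 (mod 53), so λ ≡ 22.
  x = λ² - 37 - 11 = 484 - 48 ≡ 12; y = λ·(37 - 12) - 25 ≡ 48. → (12, 48)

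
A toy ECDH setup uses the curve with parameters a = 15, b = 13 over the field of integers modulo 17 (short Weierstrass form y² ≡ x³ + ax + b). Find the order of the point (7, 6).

6

2P: tangent at (7, 6): λ = (3·7² + 15)/(2·6) ≡ 9/12. 12⁻¹ ≡ 10 (mod 17), so λ ≡ 9·10 ≡ 5.
  x = λ² - 7 - 7 = 25 - 14 ≡ 11; y = λ·(7 - 11) - 6 ≡ 8. → (11, 8)
3P: (11, 8) + (7, 6). λ = (6 - 8)/(7 - 11) ≡ 15/13 mod 17. 13⁻¹ ≡ 4 (mod 17), so λ ≡ 9.
  x = λ² - 11 - 7 = 81 - 18 ≡ 12; y = λ·(11 - 12) - 8 ≡ 0. → (12, 0)
4P: (12, 0) + (7, 6). λ = (6 - 0)/(7 - 12) ≡ 6/12 mod 17. 12⁻¹ ≡ 10 (mod 17) since 12·10 = 120 ≡ 1, so λ ≡ 9.
  x = λ² - 12 - 7 = 81 - 19 ≡ 11; y = λ·(12 - 11) - 0 ≡ 9. → (11, 9)
5P: (11, 9) + (7, 6). λ = (6 - 9)/(7 - 11) ≡ 14/13 mod 17. 13⁻¹ ≡ 4 (mod 17) since 13·4 = 52 ≡ 1, so λ ≡ 5.
  x = λ² - 11 - 7 = 25 - 18 ≡ 7; y = λ·(11 - 7) - 9 ≡ 11. → (7, 11)
6P: (7, 11) + (7, 6): same x and y₁ ≡ -y₂, so the sum is the point at infinity.
6P = the point at infinity, so the order is 6.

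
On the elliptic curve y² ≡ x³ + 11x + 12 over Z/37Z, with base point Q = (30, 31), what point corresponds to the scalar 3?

(34, 27)

Repeated addition: build up to 3Q.
2Q: tangent at (30, 31): λ = (3·30² + 11)/(2·31) ≡ 10/25. 25⁻¹ ≡ 3 (mod 37) since 25·3 = 75 ≡ 1, so λ ≡ 10·3 ≡ 30.
  x = λ² - 30 - 30 = 900 - 60 ≡ 26; y = λ·(30 - 26) - 31 ≡ 15. → (26, 15)
3Q: (26, 15) + (30, 31). λ = (31 - 15)/(30 - 26) ≡ 16/4 mod 37. 4⁻¹ ≡ 28 (mod 37) since 4·28 = 112 ≡ 1, so λ ≡ 4.
  x = λ² - 26 - 30 = 16 - 56 ≡ 34; y = λ·(26 - 34) - 15 ≡ 27. → (34, 27)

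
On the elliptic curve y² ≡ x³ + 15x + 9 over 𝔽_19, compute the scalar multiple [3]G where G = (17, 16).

(17, 3)

Repeated addition: build up to 3G.
2G: tangent at (17, 16): λ = (3·17² + 15)/(2·16) ≡ 8/13. 13⁻¹ ≡ 3 (mod 19) since 13·3 = 39 ≡ 1, so λ ≡ 8·3 ≡ 5.
  x = λ² - 17 - 17 = 25 - 34 ≡ 10; y = λ·(17 - 10) - 16 ≡ 0. → (10, 0)
3G: (10, 0) + (17, 16). λ = (16 - 0)/(17 - 10) ≡ 16/7 mod 19. 7⁻¹ ≡ 11 (mod 19), so λ ≡ 5.
  x = λ² - 10 - 17 = 25 - 27 ≡ 17; y = λ·(10 - 17) - 0 ≡ 3. → (17, 3)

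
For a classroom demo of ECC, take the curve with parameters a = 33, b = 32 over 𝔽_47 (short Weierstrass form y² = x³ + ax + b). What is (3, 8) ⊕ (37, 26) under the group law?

(3, 8) + (37, 26). λ = (26 - 8)/(37 - 3) ≡ 18/34 mod 47. 34⁻¹ ≡ 18 (mod 47), so λ ≡ 42.
  x = λ² - 3 - 37 = 1764 - 40 ≡ 32; y = λ·(3 - 32) - 8 ≡ 43. → (32, 43)

(32, 43)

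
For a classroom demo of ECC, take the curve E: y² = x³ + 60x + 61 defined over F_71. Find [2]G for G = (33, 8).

(42, 42)

tangent at (33, 8): λ = (3·33² + 60)/(2·8) ≡ 61/16. 16⁻¹ ≡ 40 (mod 71), so λ ≡ 61·40 ≡ 26.
  x = λ² - 33 - 33 = 676 - 66 ≡ 42; y = λ·(33 - 42) - 8 ≡ 42. → (42, 42)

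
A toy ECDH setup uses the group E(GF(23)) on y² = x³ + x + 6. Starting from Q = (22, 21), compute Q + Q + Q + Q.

Double-and-add on 4 = (100)₂. Start with Q = (22, 21) for the leading 1-bit.
double: tangent at (22, 21): λ = (3·22² + 1)/(2·21) ≡ 4/19. 19⁻¹ ≡ 17 (mod 23) since 19·17 = 323 ≡ 1, so λ ≡ 4·17 ≡ 22.
  x = λ² - 22 - 22 = 484 - 44 ≡ 3; y = λ·(22 - 3) - 21 ≡ 6. → (3, 6)
double: tangent at (3, 6): λ = (3·3² + 1)/(2·6) ≡ 5/12. 12⁻¹ ≡ 2 (mod 23), so λ ≡ 5·2 ≡ 10.
  x = λ² - 3 - 3 = 100 - 6 ≡ 2; y = λ·(3 - 2) - 6 ≡ 4. → (2, 4)

(2, 4)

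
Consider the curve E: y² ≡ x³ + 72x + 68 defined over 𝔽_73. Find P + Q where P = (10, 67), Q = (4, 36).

(35, 35)

(10, 67) + (4, 36). λ = (36 - 67)/(4 - 10) ≡ 42/67 mod 73. 67⁻¹ ≡ 12 (mod 73), so λ ≡ 66.
  x = λ² - 10 - 4 = 4356 - 14 ≡ 35; y = λ·(10 - 35) - 67 ≡ 35. → (35, 35)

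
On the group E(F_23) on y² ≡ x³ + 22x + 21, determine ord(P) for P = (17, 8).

9

2P: tangent at (17, 8): λ = (3·17² + 22)/(2·8) ≡ 15/16. 16⁻¹ ≡ 13 (mod 23) since 16·13 = 208 ≡ 1, so λ ≡ 15·13 ≡ 11.
  x = λ² - 17 - 17 = 121 - 34 ≡ 18; y = λ·(17 - 18) - 8 ≡ 4. → (18, 4)
3P: (18, 4) + (17, 8). λ = (8 - 4)/(17 - 18) ≡ 4/22 mod 23. 22⁻¹ ≡ 22 (mod 23) since 22·22 = 484 ≡ 1, so λ ≡ 19.
  x = λ² - 18 - 17 = 361 - 35 ≡ 4; y = λ·(18 - 4) - 4 ≡ 9. → (4, 9)
4P: (4, 9) + (17, 8). λ = (8 - 9)/(17 - 4) ≡ 22/13 mod 23. 13⁻¹ ≡ 16 (mod 23) since 13·16 = 208 ≡ 1, so λ ≡ 7.
  x = λ² - 4 - 17 = 49 - 21 ≡ 5; y = λ·(4 - 5) - 9 ≡ 7. → (5, 7)
5P: (5, 7) + (17, 8). λ = (8 - 7)/(17 - 5) ≡ 1/12 mod 23. 12⁻¹ ≡ 2 (mod 23), so λ ≡ 2.
  x = λ² - 5 - 17 = 4 - 22 ≡ 5; y = λ·(5 - 5) - 7 ≡ 16. → (5, 16)
6P: (5, 16) + (17, 8). λ = (8 - 16)/(17 - 5) ≡ 15/12 mod 23. 12⁻¹ ≡ 2 (mod 23), so λ ≡ 7.
  x = λ² - 5 - 17 = 49 - 22 ≡ 4; y = λ·(5 - 4) - 16 ≡ 14. → (4, 14)
7P: (4, 14) + (17, 8). λ = (8 - 14)/(17 - 4) ≡ 17/13 mod 23. 13⁻¹ ≡ 16 (mod 23), so λ ≡ 19.
  x = λ² - 4 - 17 = 361 - 21 ≡ 18; y = λ·(4 - 18) - 14 ≡ 19. → (18, 19)
8P: (18, 19) + (17, 8). λ = (8 - 19)/(17 - 18) ≡ 12/22 mod 23. 22⁻¹ ≡ 22 (mod 23), so λ ≡ 11.
  x = λ² - 18 - 17 = 121 - 35 ≡ 17; y = λ·(18 - 17) - 19 ≡ 15. → (17, 15)
9P: (17, 15) + (17, 8): same x and y₁ ≡ -y₂, so the sum is the point at infinity.
9P = the point at infinity, so the order is 9.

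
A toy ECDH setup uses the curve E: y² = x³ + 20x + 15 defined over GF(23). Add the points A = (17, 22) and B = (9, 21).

(6, 11)

(17, 22) + (9, 21). λ = (21 - 22)/(9 - 17) ≡ 22/15 mod 23. 15⁻¹ ≡ 20 (mod 23), so λ ≡ 3.
  x = λ² - 17 - 9 = 9 - 26 ≡ 6; y = λ·(17 - 6) - 22 ≡ 11. → (6, 11)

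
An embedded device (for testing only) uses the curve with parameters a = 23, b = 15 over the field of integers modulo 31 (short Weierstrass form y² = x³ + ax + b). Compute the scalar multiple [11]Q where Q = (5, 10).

Repeated addition: build up to 11Q.
2Q: tangent at (5, 10): λ = (3·5² + 23)/(2·10) ≡ 5/20. 20⁻¹ ≡ 14 (mod 31) since 20·14 = 280 ≡ 1, so λ ≡ 5·14 ≡ 8.
  x = λ² - 5 - 5 = 64 - 10 ≡ 23; y = λ·(5 - 23) - 10 ≡ 1. → (23, 1)
3Q: (23, 1) + (5, 10). λ = (10 - 1)/(5 - 23) ≡ 9/13 mod 31. 13⁻¹ ≡ 12 (mod 31), so λ ≡ 15.
  x = λ² - 23 - 5 = 225 - 28 ≡ 11; y = λ·(23 - 11) - 1 ≡ 24. → (11, 24)
4Q: (11, 24) + (5, 10). λ = (10 - 24)/(5 - 11) ≡ 17/25 mod 31. 25⁻¹ ≡ 5 (mod 31) since 25·5 = 125 ≡ 1, so λ ≡ 23.
  x = λ² - 11 - 5 = 529 - 16 ≡ 17; y = λ·(11 - 17) - 24 ≡ 24. → (17, 24)
5Q: (17, 24) + (5, 10). λ = (10 - 24)/(5 - 17) ≡ 17/19 mod 31. 19⁻¹ ≡ 18 (mod 31), so λ ≡ 27.
  x = λ² - 17 - 5 = 729 - 22 ≡ 25; y = λ·(17 - 25) - 24 ≡ 8. → (25, 8)
6Q: (25, 8) + (5, 10). λ = (10 - 8)/(5 - 25) ≡ 2/11 mod 31. 11⁻¹ ≡ 17 (mod 31), so λ ≡ 3.
  x = λ² - 25 - 5 = 9 - 30 ≡ 10; y = λ·(25 - 10) - 8 ≡ 6. → (10, 6)
7Q: (10, 6) + (5, 10). λ = (10 - 6)/(5 - 10) ≡ 4/26 mod 31. 26⁻¹ ≡ 6 (mod 31) since 26·6 = 156 ≡ 1, so λ ≡ 24.
  x = λ² - 10 - 5 = 576 - 15 ≡ 3; y = λ·(10 - 3) - 6 ≡ 7. → (3, 7)
8Q: (3, 7) + (5, 10). λ = (10 - 7)/(5 - 3) ≡ 3/2 mod 31. 2⁻¹ ≡ 16 (mod 31) since 2·16 = 32 ≡ 1, so λ ≡ 17.
  x = λ² - 3 - 5 = 289 - 8 ≡ 2; y = λ·(3 - 2) - 7 ≡ 10. → (2, 10)
9Q: (2, 10) + (5, 10). λ = (10 - 10)/(5 - 2) ≡ 0/3 mod 31. 3⁻¹ ≡ 21 (mod 31) since 3·21 = 63 ≡ 1, so λ ≡ 0.
  x = λ² - 2 - 5 = 0 - 7 ≡ 24; y = λ·(2 - 24) - 10 ≡ 21. → (24, 21)
10Q: (24, 21) + (5, 10). λ = (10 - 21)/(5 - 24) ≡ 20/12 mod 31. 12⁻¹ ≡ 13 (mod 31) since 12·13 = 156 ≡ 1, so λ ≡ 12.
  x = λ² - 24 - 5 = 144 - 29 ≡ 22; y = λ·(24 - 22) - 21 ≡ 3. → (22, 3)
11Q: (22, 3) + (5, 10). λ = (10 - 3)/(5 - 22) ≡ 7/14 mod 31. 14⁻¹ ≡ 20 (mod 31), so λ ≡ 16.
  x = λ² - 22 - 5 = 256 - 27 ≡ 12; y = λ·(22 - 12) - 3 ≡ 2. → (12, 2)

(12, 2)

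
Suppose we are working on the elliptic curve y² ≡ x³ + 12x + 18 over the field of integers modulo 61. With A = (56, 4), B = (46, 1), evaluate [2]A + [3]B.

First 2A:
Repeated addition: build up to 2A.
2A: tangent at (56, 4): λ = (3·56² + 12)/(2·4) ≡ 26/8. 8⁻¹ ≡ 23 (mod 61) since 8·23 = 184 ≡ 1, so λ ≡ 26·23 ≡ 49.
  x = λ² - 56 - 56 = 2401 - 112 ≡ 32; y = λ·(56 - 32) - 4 ≡ 13. → (32, 13)
2A = (32, 13).
Next 3B:
Repeated addition: build up to 3B.
2B: tangent at (46, 1): λ = (3·46² + 12)/(2·1) ≡ 16/2. 2⁻¹ ≡ 31 (mod 61), so λ ≡ 16·31 ≡ 8.
  x = λ² - 46 - 46 = 64 - 92 ≡ 33; y = λ·(46 - 33) - 1 ≡ 42. → (33, 42)
3B: (33, 42) + (46, 1). λ = (1 - 42)/(46 - 33) ≡ 20/13 mod 61. 13⁻¹ ≡ 47 (mod 61), so λ ≡ 25.
  x = λ² - 33 - 46 = 625 - 79 ≡ 58; y = λ·(33 - 58) - 42 ≡ 4. → (58, 4)
3B = (58, 4).
Finally 2A + 3B:
(32, 13) + (58, 4). λ = (4 - 13)/(58 - 32) ≡ 52/26 mod 61. 26⁻¹ ≡ 54 (mod 61), so λ ≡ 2.
  x = λ² - 32 - 58 = 4 - 90 ≡ 36; y = λ·(32 - 36) - 13 ≡ 40. → (36, 40)

(36, 40)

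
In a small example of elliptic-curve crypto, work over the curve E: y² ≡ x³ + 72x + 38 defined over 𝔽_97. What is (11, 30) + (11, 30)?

(73, 54)

tangent at (11, 30): λ = (3·11² + 72)/(2·30) ≡ 47/60. 60⁻¹ ≡ 76 (mod 97) since 60·76 = 4560 ≡ 1, so λ ≡ 47·76 ≡ 80.
  x = λ² - 11 - 11 = 6400 - 22 ≡ 73; y = λ·(11 - 73) - 30 ≡ 54. → (73, 54)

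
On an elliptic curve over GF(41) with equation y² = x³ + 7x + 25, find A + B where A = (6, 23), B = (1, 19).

(33, 21)

(6, 23) + (1, 19). λ = (19 - 23)/(1 - 6) ≡ 37/36 mod 41. 36⁻¹ ≡ 8 (mod 41) since 36·8 = 288 ≡ 1, so λ ≡ 9.
  x = λ² - 6 - 1 = 81 - 7 ≡ 33; y = λ·(6 - 33) - 23 ≡ 21. → (33, 21)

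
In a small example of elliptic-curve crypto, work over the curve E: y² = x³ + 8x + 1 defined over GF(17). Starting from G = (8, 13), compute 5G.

Repeated addition: build up to 5G.
2G: tangent at (8, 13): λ = (3·8² + 8)/(2·13) ≡ 13/9. 9⁻¹ ≡ 2 (mod 17), so λ ≡ 13·2 ≡ 9.
  x = λ² - 8 - 8 = 81 - 16 ≡ 14; y = λ·(8 - 14) - 13 ≡ 1. → (14, 1)
3G: (14, 1) + (8, 13). λ = (13 - 1)/(8 - 14) ≡ 12/11 mod 17. 11⁻¹ ≡ 14 (mod 17), so λ ≡ 15.
  x = λ² - 14 - 8 = 225 - 22 ≡ 16; y = λ·(14 - 16) - 1 ≡ 3. → (16, 3)
4G: (16, 3) + (8, 13). λ = (13 - 3)/(8 - 16) ≡ 10/9 mod 17. 9⁻¹ ≡ 2 (mod 17), so λ ≡ 3.
  x = λ² - 16 - 8 = 9 - 24 ≡ 2; y = λ·(16 - 2) - 3 ≡ 5. → (2, 5)
5G: (2, 5) + (8, 13). λ = (13 - 5)/(8 - 2) ≡ 8/6 mod 17. 6⁻¹ ≡ 3 (mod 17) since 6·3 = 18 ≡ 1, so λ ≡ 7.
  x = λ² - 2 - 8 = 49 - 10 ≡ 5; y = λ·(2 - 5) - 5 ≡ 8. → (5, 8)

(5, 8)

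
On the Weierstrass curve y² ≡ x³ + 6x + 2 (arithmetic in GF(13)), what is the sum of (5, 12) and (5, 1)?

The two points share x = 5 and their y-coordinates satisfy 12 + 1 ≡ 0 (mod 13), so they are inverses. Their sum is O.

O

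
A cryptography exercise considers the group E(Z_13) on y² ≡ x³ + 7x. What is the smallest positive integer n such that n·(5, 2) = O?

6

2P: tangent at (5, 2): λ = (3·5² + 7)/(2·2) ≡ 4/4. 4⁻¹ ≡ 10 (mod 13), so λ ≡ 4·10 ≡ 1.
  x = λ² - 5 - 5 = 1 - 10 ≡ 4; y = λ·(5 - 4) - 2 ≡ 12. → (4, 12)
3P: (4, 12) + (5, 2). λ = (2 - 12)/(5 - 4) ≡ 3/1 mod 13. 1⁻¹ ≡ 1 (mod 13) since 1·1 = 1 ≡ 1, so λ ≡ 3.
  x = λ² - 4 - 5 = 9 - 9 ≡ 0; y = λ·(4 - 0) - 12 ≡ 0. → (0, 0)
4P: (0, 0) + (5, 2). λ = (2 - 0)/(5 - 0) ≡ 2/5 mod 13. 5⁻¹ ≡ 8 (mod 13) since 5·8 = 40 ≡ 1, so λ ≡ 3.
  x = λ² - 0 - 5 = 9 - 5 ≡ 4; y = λ·(0 - 4) - 0 ≡ 1. → (4, 1)
5P: (4, 1) + (5, 2). λ = (2 - 1)/(5 - 4) ≡ 1/1 mod 13. 1⁻¹ ≡ 1 (mod 13), so λ ≡ 1.
  x = λ² - 4 - 5 = 1 - 9 ≡ 5; y = λ·(4 - 5) - 1 ≡ 11. → (5, 11)
6P: (5, 11) + (5, 2): same x and y₁ ≡ -y₂, so the sum is O.
6P = O, so the order is 6.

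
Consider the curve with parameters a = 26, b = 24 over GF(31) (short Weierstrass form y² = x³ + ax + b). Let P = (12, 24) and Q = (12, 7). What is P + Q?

The two points share x = 12 and their y-coordinates satisfy 24 + 7 ≡ 0 (mod 31), so they are inverses. Their sum is the point at infinity.

O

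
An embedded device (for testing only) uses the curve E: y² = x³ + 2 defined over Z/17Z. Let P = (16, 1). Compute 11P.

Double-and-add on 11 = (1011)₂. Start with P = (16, 1) for the leading 1-bit.
double: tangent at (16, 1): λ = (3·16² + 0)/(2·1) ≡ 3/2. 2⁻¹ ≡ 9 (mod 17), so λ ≡ 3·9 ≡ 10.
  x = λ² - 16 - 16 = 100 - 32 ≡ 0; y = λ·(16 - 0) - 1 ≡ 6. → (0, 6)
double: tangent at (0, 6): λ = (3·0² + 0)/(2·6) ≡ 0/12. 12⁻¹ ≡ 10 (mod 17), so λ ≡ 0·10 ≡ 0.
  x = λ² - 0 - 0 = 0 - 0 ≡ 0; y = λ·(0 - 0) - 6 ≡ 11. → (0, 11)
add P: (0, 11) + (16, 1). λ = (1 - 11)/(16 - 0) ≡ 7/16 mod 17. 16⁻¹ ≡ 16 (mod 17), so λ ≡ 10.
  x = λ² - 0 - 16 = 100 - 16 ≡ 16; y = λ·(0 - 16) - 11 ≡ 16. → (16, 16)
double: tangent at (16, 16): λ = (3·16² + 0)/(2·16) ≡ 3/15. 15⁻¹ ≡ 8 (mod 17) since 15·8 = 120 ≡ 1, so λ ≡ 3·8 ≡ 7.
  x = λ² - 16 - 16 = 49 - 32 ≡ 0; y = λ·(16 - 0) - 16 ≡ 11. → (0, 11)
add P: (0, 11) + (16, 1). λ = (1 - 11)/(16 - 0) ≡ 7/16 mod 17. 16⁻¹ ≡ 16 (mod 17), so λ ≡ 10.
  x = λ² - 0 - 16 = 100 - 16 ≡ 16; y = λ·(0 - 16) - 11 ≡ 16. → (16, 16)

(16, 16)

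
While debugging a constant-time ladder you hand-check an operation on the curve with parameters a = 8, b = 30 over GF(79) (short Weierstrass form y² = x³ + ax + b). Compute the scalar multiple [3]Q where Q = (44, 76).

Repeated addition: build up to 3Q.
2Q: tangent at (44, 76): λ = (3·44² + 8)/(2·76) ≡ 49/73. 73⁻¹ ≡ 13 (mod 79), so λ ≡ 49·13 ≡ 5.
  x = λ² - 44 - 44 = 25 - 88 ≡ 16; y = λ·(44 - 16) - 76 ≡ 64. → (16, 64)
3Q: (16, 64) + (44, 76). λ = (76 - 64)/(44 - 16) ≡ 12/28 mod 79. 28⁻¹ ≡ 48 (mod 79), so λ ≡ 23.
  x = λ² - 16 - 44 = 529 - 60 ≡ 74; y = λ·(16 - 74) - 64 ≡ 24. → (74, 24)

(74, 24)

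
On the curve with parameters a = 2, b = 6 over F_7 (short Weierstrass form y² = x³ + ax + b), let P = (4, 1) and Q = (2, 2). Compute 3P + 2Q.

First 3P:
Repeated addition: build up to 3P.
2P: tangent at (4, 1): λ = (3·4² + 2)/(2·1) ≡ 1/2. 2⁻¹ ≡ 4 (mod 7), so λ ≡ 1·4 ≡ 4.
  x = λ² - 4 - 4 = 16 - 8 ≡ 1; y = λ·(4 - 1) - 1 ≡ 4. → (1, 4)
3P: (1, 4) + (4, 1). λ = (1 - 4)/(4 - 1) ≡ 4/3 mod 7. 3⁻¹ ≡ 5 (mod 7), so λ ≡ 6.
  x = λ² - 1 - 4 = 36 - 5 ≡ 3; y = λ·(1 - 3) - 4 ≡ 5. → (3, 5)
3P = (3, 5).
Next 2Q:
Repeated addition: build up to 2Q.
2Q: tangent at (2, 2): λ = (3·2² + 2)/(2·2) ≡ 0/4. 4⁻¹ ≡ 2 (mod 7), so λ ≡ 0·2 ≡ 0.
  x = λ² - 2 - 2 = 0 - 4 ≡ 3; y = λ·(2 - 3) - 2 ≡ 5. → (3, 5)
2Q = (3, 5).
Finally 3P + 2Q:
tangent at (3, 5): λ = (3·3² + 2)/(2·5) ≡ 1/3. 3⁻¹ ≡ 5 (mod 7) since 3·5 = 15 ≡ 1, so λ ≡ 1·5 ≡ 5.
  x = λ² - 3 - 3 = 25 - 6 ≡ 5; y = λ·(3 - 5) - 5 ≡ 6. → (5, 6)

(5, 6)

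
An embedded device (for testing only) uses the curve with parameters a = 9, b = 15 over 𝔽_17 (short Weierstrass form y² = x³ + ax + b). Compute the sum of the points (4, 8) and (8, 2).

(4, 8) + (8, 2). λ = (2 - 8)/(8 - 4) ≡ 11/4 mod 17. 4⁻¹ ≡ 13 (mod 17), so λ ≡ 7.
  x = λ² - 4 - 8 = 49 - 12 ≡ 3; y = λ·(4 - 3) - 8 ≡ 16. → (3, 16)

(3, 16)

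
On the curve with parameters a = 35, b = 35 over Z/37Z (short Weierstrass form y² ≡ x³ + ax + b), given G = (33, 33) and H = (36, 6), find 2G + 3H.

(36, 6)

First 2G:
Repeated addition: build up to 2G.
2G: tangent at (33, 33): λ = (3·33² + 35)/(2·33) ≡ 9/29. 29⁻¹ ≡ 23 (mod 37) since 29·23 = 667 ≡ 1, so λ ≡ 9·23 ≡ 22.
  x = λ² - 33 - 33 = 484 - 66 ≡ 11; y = λ·(33 - 11) - 33 ≡ 7. → (11, 7)
2G = (11, 7).
Next 3H:
Repeated addition: build up to 3H.
2H: tangent at (36, 6): λ = (3·36² + 35)/(2·6) ≡ 1/12. 12⁻¹ ≡ 34 (mod 37) since 12·34 = 408 ≡ 1, so λ ≡ 1·34 ≡ 34.
  x = λ² - 36 - 36 = 1156 - 72 ≡ 11; y = λ·(36 - 11) - 6 ≡ 30. → (11, 30)
3H: (11, 30) + (36, 6). λ = (6 - 30)/(36 - 11) ≡ 13/25 mod 37. 25⁻¹ ≡ 3 (mod 37), so λ ≡ 2.
  x = λ² - 11 - 36 = 4 - 47 ≡ 31; y = λ·(11 - 31) - 30 ≡ 4. → (31, 4)
3H = (31, 4).
Finally 2G + 3H:
(11, 7) + (31, 4). λ = (4 - 7)/(31 - 11) ≡ 34/20 mod 37. 20⁻¹ ≡ 13 (mod 37), so λ ≡ 35.
  x = λ² - 11 - 31 = 1225 - 42 ≡ 36; y = λ·(11 - 36) - 7 ≡ 6. → (36, 6)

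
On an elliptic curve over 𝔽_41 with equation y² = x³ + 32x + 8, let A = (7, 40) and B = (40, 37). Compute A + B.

(7, 40) + (40, 37). λ = (37 - 40)/(40 - 7) ≡ 38/33 mod 41. 33⁻¹ ≡ 5 (mod 41), so λ ≡ 26.
  x = λ² - 7 - 40 = 676 - 47 ≡ 14; y = λ·(7 - 14) - 40 ≡ 24. → (14, 24)

(14, 24)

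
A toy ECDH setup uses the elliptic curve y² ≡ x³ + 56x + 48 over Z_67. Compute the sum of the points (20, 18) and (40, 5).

(20, 18) + (40, 5). λ = (5 - 18)/(40 - 20) ≡ 54/20 mod 67. 20⁻¹ ≡ 57 (mod 67), so λ ≡ 63.
  x = λ² - 20 - 40 = 3969 - 60 ≡ 23; y = λ·(20 - 23) - 18 ≡ 61. → (23, 61)

(23, 61)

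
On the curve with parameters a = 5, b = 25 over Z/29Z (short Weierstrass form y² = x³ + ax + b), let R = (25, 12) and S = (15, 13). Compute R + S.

(27, 23)

(25, 12) + (15, 13). λ = (13 - 12)/(15 - 25) ≡ 1/19 mod 29. 19⁻¹ ≡ 26 (mod 29), so λ ≡ 26.
  x = λ² - 25 - 15 = 676 - 40 ≡ 27; y = λ·(25 - 27) - 12 ≡ 23. → (27, 23)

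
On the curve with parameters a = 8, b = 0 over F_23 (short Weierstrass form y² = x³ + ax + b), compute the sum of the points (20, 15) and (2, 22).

(14, 21)

(20, 15) + (2, 22). λ = (22 - 15)/(2 - 20) ≡ 7/5 mod 23. 5⁻¹ ≡ 14 (mod 23) since 5·14 = 70 ≡ 1, so λ ≡ 6.
  x = λ² - 20 - 2 = 36 - 22 ≡ 14; y = λ·(20 - 14) - 15 ≡ 21. → (14, 21)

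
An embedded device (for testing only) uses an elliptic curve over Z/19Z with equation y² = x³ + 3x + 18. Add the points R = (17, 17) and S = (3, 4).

(17, 17) + (3, 4). λ = (4 - 17)/(3 - 17) ≡ 6/5 mod 19. 5⁻¹ ≡ 4 (mod 19), so λ ≡ 5.
  x = λ² - 17 - 3 = 25 - 20 ≡ 5; y = λ·(17 - 5) - 17 ≡ 5. → (5, 5)

(5, 5)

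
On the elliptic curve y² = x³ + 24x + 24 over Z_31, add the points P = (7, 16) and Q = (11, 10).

(7, 16) + (11, 10). λ = (10 - 16)/(11 - 7) ≡ 25/4 mod 31. 4⁻¹ ≡ 8 (mod 31), so λ ≡ 14.
  x = λ² - 7 - 11 = 196 - 18 ≡ 23; y = λ·(7 - 23) - 16 ≡ 8. → (23, 8)

(23, 8)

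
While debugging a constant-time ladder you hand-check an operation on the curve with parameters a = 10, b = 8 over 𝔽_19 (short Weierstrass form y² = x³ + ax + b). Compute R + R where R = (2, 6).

tangent at (2, 6): λ = (3·2² + 10)/(2·6) ≡ 3/12. 12⁻¹ ≡ 8 (mod 19), so λ ≡ 3·8 ≡ 5.
  x = λ² - 2 - 2 = 25 - 4 ≡ 2; y = λ·(2 - 2) - 6 ≡ 13. → (2, 13)

(2, 13)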